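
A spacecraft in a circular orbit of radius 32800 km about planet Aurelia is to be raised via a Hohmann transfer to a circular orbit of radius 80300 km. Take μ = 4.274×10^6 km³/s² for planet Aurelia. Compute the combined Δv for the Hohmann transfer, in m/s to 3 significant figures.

The Hohmann ellipse has a_t = (r₁ + r₂)/2 = 56550 km.
At r₁ the circular-orbit speed is v₁ = √(μ/r₁) = 11.4151 km/s.
On the transfer ellipse at r₁, v² = μ(2/r − 1/a) gives v_p = √[μ(2/r₁ − 1/a_t)] = 13.6026 km/s.
First burn Δv₁ = |v_p − v₁| = 2.1875 km/s.
At r₂, v₂ = √(μ/r₂) = 7.29557 km/s.
Transfer-orbit speed at r₂: v_a = √[μ(2/r₂ − 1/a_t)] = 5.55623 km/s.
Second burn Δv₂ = |v₂ − v_a| = 1.7393 km/s.
Total Δv = Δv₁ + Δv₂ = 3.927 km/s.

Δv = 3930 m/s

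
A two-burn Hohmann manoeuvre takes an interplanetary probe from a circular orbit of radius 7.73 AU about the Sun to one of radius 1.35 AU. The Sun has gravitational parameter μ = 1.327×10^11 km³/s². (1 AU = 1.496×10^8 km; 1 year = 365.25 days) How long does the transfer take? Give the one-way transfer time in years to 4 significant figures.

In km: r₁ = 7.73 × 1.496×10^8 = 1.156408×10^9 km; r₂ = 1.35 × 1.496×10^8 = 2.0196×10^8 km.
Semi-major axis of the transfer orbit: a_t = (1.156408×10^9 + 2.0196×10^8)/2 = 6.79184×10^8 km.
Half the transfer-orbit period gives t = π√(a_t³/μ) = 1.5265×10^8 s.
Converting: 1.5265×10^8 s ÷ 3.15576×10^7 s/year (365.25 × 86400) = 4.837 years.

t = 4.837 years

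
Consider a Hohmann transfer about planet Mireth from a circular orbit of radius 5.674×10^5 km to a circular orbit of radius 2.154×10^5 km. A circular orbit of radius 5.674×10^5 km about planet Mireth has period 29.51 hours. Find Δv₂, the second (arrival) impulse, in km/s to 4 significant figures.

From Kepler's third law T² = 4π²r³/μ at r = 5.674×10^5 km, T = 29.51 hours = 29.51 × 3600 s = 1.06236×10^5 s: μ = 4π²r³/T² = 6.38976×10^8 km³/s².
Semi-major axis of the transfer orbit: a_t = (5.674×10^5 + 2.154×10^5)/2 = 3.914×10^5 km.
Circular speed at r = 2.154×10^5 km: v_c = √(μ/r) = 54.47 km/s.
Vis-viva on the transfer ellipse at r = 2.154×10^5 km gives v_t = √[μ(2/r − 1/a_t)] = 65.58 km/s.
Δv₂ = |v_t − v_c| = |65.58 − 54.47| = 11.11 km/s.

Δv₂ = 11.11 km/s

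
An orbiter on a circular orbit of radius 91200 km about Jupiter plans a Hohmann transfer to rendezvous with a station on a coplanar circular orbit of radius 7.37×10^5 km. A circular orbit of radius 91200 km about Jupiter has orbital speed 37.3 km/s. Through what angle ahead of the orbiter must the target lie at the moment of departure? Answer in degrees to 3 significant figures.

φ = 104°

From the circular-orbit relation v² = μ/r at r = 91200 km: μ = v²r = (37.3)² × 91200 = 1.26886×10^8 km³/s².
The Hohmann ellipse has a_t = (r₁ + r₂)/2 = 4.141×10^5 km.
Transfer time t = π√(a_t³/μ) = 74319 s.
The target's mean motion on its circular orbit is ω₂ = √(μ/r₂³) = 1.7803×10^-5 rad/s.
Angle swept by the target during transfer: ω₂·t = 1.3231 rad = 75.81°.
Arrival is 180° from departure on the ellipse, so φ = 180° − 75.81° = 104°.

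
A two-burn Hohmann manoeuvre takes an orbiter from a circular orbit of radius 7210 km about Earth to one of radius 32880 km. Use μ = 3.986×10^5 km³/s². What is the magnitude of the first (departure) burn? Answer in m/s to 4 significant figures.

The Hohmann ellipse has a_t = (r₁ + r₂)/2 = 20045 km.
Circular speed at r = 7210 km: v_c = √(μ/r) = 7.43534 km/s.
Vis-viva on the transfer ellipse at r = 7210 km gives v_t = √[μ(2/r − 1/a_t)] = 9.52278 km/s.
Δv₁ = |v_t − v_c| = |9.52278 − 7.43534| = 2.087 km/s.

Δv₁ = 2087 m/s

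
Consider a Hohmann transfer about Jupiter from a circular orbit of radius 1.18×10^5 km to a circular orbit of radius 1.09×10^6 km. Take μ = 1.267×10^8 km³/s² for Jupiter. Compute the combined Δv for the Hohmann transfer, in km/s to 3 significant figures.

Δv = 17.3 km/s

Semi-major axis of the transfer orbit: a_t = (1.180×10^5 + 1.090×10^6)/2 = 6.040×10^5 km.
Circular speed at r₁: v₁ = √(μ/r₁) = √(1.267×10^8/1.180×10^5) = 32.77 km/s.
On the transfer ellipse at r₁, vis-viva gives v_p = √[μ(2/r₁ − 1/a_t)] = 44.02 km/s.
First burn Δv₁ = |v_p − v₁| = 11.25 km/s.
Circular speed at r₂: v₂ = √(μ/r₂) = 10.781 km/s.
Transfer-orbit speed at r₂: v_a = √[μ(2/r₂ − 1/a_t)] = 4.7654 km/s.
Second burn Δv₂ = |v₂ − v_a| = 6.016 km/s.
Δv = Δv₁ + Δv₂ = 11.25 + 6.016 = 17.27 km/s.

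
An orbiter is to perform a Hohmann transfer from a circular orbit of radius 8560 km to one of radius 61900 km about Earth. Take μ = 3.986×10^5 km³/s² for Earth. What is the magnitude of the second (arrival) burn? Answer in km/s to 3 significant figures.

Δv₂ = 1.29 km/s

Semi-major axis of the transfer orbit: a_t = (8560 + 61900)/2 = 35230 km.
On the circular orbit at r = 61900 km, v_c = √(μ/r) = 2.538 km/s.
Vis-viva on the transfer ellipse at r = 61900 km gives v_t = √[μ(2/r − 1/a_t)] = 1.251 km/s.
Δv₂ = |v_t − v_c| = |1.251 − 2.538| = 1.287 km/s.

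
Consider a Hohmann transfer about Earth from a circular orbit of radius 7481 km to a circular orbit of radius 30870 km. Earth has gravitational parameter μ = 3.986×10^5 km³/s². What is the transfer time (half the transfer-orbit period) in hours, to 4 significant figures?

t = 3.670 hours

Semi-major axis of the transfer orbit: a_t = (7481 + 30870)/2 = 19175.5 km.
By Kepler's third law the transfer-orbit period is T = 2π√(a_t³/μ), so t = T/2 = 13213 s.
Converting: 13213 s ÷ 3600 s/hour = 3.670 hours.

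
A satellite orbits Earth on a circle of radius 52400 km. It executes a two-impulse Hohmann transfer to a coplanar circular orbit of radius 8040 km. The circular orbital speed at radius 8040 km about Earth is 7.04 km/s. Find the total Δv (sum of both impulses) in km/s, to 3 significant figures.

Δv = 3.57 km/s

From the circular-orbit relation v² = μ/r at r = 8040 km: μ = v²r = (7.04)² × 8040 = 3.98475×10^5 km³/s².
The Hohmann ellipse has a_t = (r₁ + r₂)/2 = 30220 km.
At r₁ the circular-orbit speed is v₁ = √(μ/r₁) = 2.7576 km/s.
On the transfer ellipse at r₁, vis-viva gives v_a = √[μ(2/r₁ − 1/a_t)] = 1.4224 km/s.
First burn Δv₁ = |v_a − v₁| = 1.335 km/s.
At r₂, v₂ = √(μ/r₂) = 7.040 km/s.
Transfer-orbit speed at r₂: v_p = √[μ(2/r₂ − 1/a_t)] = 9.270 km/s.
Second burn Δv₂ = |v₂ − v_p| = 2.230 km/s.
Total Δv = Δv₁ + Δv₂ = 3.565 km/s.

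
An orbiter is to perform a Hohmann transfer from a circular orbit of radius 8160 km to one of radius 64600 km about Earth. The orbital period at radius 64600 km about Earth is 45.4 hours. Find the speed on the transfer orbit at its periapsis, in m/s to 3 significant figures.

From Kepler's third law T² = 4π²r³/μ at r = 64600 km, T = 45.4 hours = 45.4 × 3600 s = 1.6344×10^5 s: μ = 4π²r³/T² = 3.98419×10^5 km³/s².
The Hohmann ellipse has a_t = (r₁ + r₂)/2 = 36380 km.
At periapsis, r = 8160 km.
Vis-viva: v = √[μ(2/r − 1/a_t)] = √[3.98419×10^5 × (2/8160 − 1/36380)] = 9.311 km/s.

v = 9310 m/s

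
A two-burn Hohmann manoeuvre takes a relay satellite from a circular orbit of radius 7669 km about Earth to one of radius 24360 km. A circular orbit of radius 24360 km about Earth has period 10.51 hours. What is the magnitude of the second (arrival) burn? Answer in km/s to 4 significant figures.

Δv₂ = 1.246 km/s

From Kepler's third law T² = 4π²r³/μ at r = 24360 km, T = 10.51 hours = 10.51 × 3600 s = 37836 s: μ = 4π²r³/T² = 3.98640×10^5 km³/s².
Transfer-ellipse semi-major axis a_t = (r₁ + r₂)/2 = (7669 + 24360)/2 = 16014.5 km.
On the circular orbit at r = 24360 km, v_c = √(μ/r) = 4.045 km/s.
Transfer-orbit speed at the same r (vis-viva, a = a_t): v_t = √[μ(2/r − 1/a_t)] = 2.799 km/s.
Δv₂ = |v_t − v_c| = |2.799 − 4.045| = 1.246 km/s.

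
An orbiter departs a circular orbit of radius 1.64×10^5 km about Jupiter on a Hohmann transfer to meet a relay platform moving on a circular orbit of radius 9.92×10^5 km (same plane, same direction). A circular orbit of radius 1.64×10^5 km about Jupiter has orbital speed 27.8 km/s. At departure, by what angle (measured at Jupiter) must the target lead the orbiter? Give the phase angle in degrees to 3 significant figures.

φ = 99.9°

From the circular-orbit relation v² = μ/r at r = 1.64×10^5 km: μ = v²r = (27.8)² × 1.64×10^5 = 1.26746×10^8 km³/s².
Semi-major axis of the transfer orbit: a_t = (1.640×10^5 + 9.920×10^5)/2 = 5.780×10^5 km.
Transfer time t = π√(a_t³/μ) = 1.2262×10^5 s.
The target's mean motion on its circular orbit is ω₂ = √(μ/r₂³) = 1.1395×10^-5 rad/s.
Angle swept by the target during transfer: ω₂·t = 1.3973 rad = 80.06°.
The orbiter traverses 180° on the transfer ellipse, so the target must lead by 180° − 80.06° = 99.9°.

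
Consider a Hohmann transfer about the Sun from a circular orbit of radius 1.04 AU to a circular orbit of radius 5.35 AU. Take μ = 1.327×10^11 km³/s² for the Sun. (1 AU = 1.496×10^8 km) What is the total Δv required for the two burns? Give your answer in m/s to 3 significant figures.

Δv = 14100 m/s

In km: r₁ = 1.04 × 1.496×10^8 = 1.55584×10^8 km; r₂ = 5.35 × 1.496×10^8 = 8.0036×10^8 km.
Transfer-ellipse semi-major axis a_t = (r₁ + r₂)/2 = (1.55584×10^8 + 8.0036×10^8)/2 = 4.77972×10^8 km.
At r₁ the circular-orbit speed is v₁ = √(μ/r₁) = 29.205 km/s.
Transfer-orbit speed at r₁ (vis-viva): v_p = √[μ(2/r₁ − 1/a_t)] = 37.792 km/s.
First burn Δv₁ = |v_p − v₁| = 8.587 km/s.
Circular speed at r₂: v₂ = √(μ/r₂) = 12.876 km/s.
Transfer-orbit speed at r₂: v_a = √[μ(2/r₂ − 1/a_t)] = 7.3464 km/s.
Second burn Δv₂ = |v₂ − v_a| = 5.530 km/s.
Δv = Δv₁ + Δv₂ = 8.587 + 5.530 = 14.12 km/s.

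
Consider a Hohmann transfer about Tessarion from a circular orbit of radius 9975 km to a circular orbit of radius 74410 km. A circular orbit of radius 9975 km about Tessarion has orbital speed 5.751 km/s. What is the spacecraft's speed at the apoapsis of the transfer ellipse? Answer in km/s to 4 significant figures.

v = 1.024 km/s

From the circular-orbit relation v² = μ/r at r = 9975 km: μ = v²r = (5.751)² × 9975 = 3.29913×10^5 km³/s².
Semi-major axis of the transfer orbit: a_t = (9975 + 74410)/2 = 42192.5 km.
The apoapsis of the transfer ellipse is at r = 74410 km.
Vis-viva: v = √[μ(2/r − 1/a_t)] = √[3.29913×10^5 × (2/74410 − 1/42192.5)] = 1.024 km/s.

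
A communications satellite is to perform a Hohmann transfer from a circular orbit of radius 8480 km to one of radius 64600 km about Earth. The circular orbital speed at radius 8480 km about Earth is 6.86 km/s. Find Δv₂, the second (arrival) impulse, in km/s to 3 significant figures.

From the circular-orbit relation v² = μ/r at r = 8480 km: μ = v²r = (6.86)² × 8480 = 3.99065×10^5 km³/s².
Semi-major axis of the transfer orbit: a_t = (8480 + 64600)/2 = 36540 km.
Circular speed at r = 64600 km: v_c = √(μ/r) = 2.485 km/s.
Transfer-orbit speed at the same r (vis-viva, a = a_t): v_t = √[μ(2/r − 1/a_t)] = 1.197 km/s.
Δv₂ = |v_t − v_c| = |1.197 − 2.485| = 1.288 km/s.

Δv₂ = 1.29 km/s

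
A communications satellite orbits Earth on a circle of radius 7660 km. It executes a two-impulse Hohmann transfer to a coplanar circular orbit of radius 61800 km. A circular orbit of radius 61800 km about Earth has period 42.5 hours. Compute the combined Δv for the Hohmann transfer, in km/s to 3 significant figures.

Δv = 3.75 km/s

From Kepler's third law T² = 4π²r³/μ at r = 61800 km, T = 42.5 hours = 42.5 × 3600 s = 1.530×10^5 s: μ = 4π²r³/T² = 3.98054×10^5 km³/s².
Transfer-ellipse semi-major axis a_t = (r₁ + r₂)/2 = (7660 + 61800)/2 = 34730 km.
At r₁ the circular-orbit speed is v₁ = √(μ/r₁) = 7.209 km/s.
Transfer-orbit speed at r₁ (v² = μ(2/r − 1/a)): v_p = √[μ(2/r₁ − 1/a_t)] = 9.616 km/s.
First burn Δv₁ = |v_p − v₁| = 2.407 km/s.
Circular speed at r₂: v₂ = √(μ/r₂) = 2.538 km/s.
Transfer-orbit speed at r₂: v_a = √[μ(2/r₂ − 1/a_t)] = 1.192 km/s.
Second burn Δv₂ = |v₂ − v_a| = 1.346 km/s.
Δv = Δv₁ + Δv₂ = 2.407 + 1.346 = 3.753 km/s.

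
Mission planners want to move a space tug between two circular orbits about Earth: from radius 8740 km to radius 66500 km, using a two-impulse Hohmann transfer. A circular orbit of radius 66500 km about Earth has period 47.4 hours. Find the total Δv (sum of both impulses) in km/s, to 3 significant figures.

Δv = 3.49 km/s

From Kepler's third law T² = 4π²r³/μ at r = 66500 km, T = 47.4 hours = 47.4 × 3600 s = 1.7064×10^5 s: μ = 4π²r³/T² = 3.98715×10^5 km³/s².
Semi-major axis of the transfer orbit: a_t = (8740 + 66500)/2 = 37620 km.
At r₁ the circular-orbit speed is v₁ = √(μ/r₁) = 6.754 km/s.
Transfer-orbit speed at r₁ (vis-viva): v_p = √[μ(2/r₁ − 1/a_t)] = 8.980 km/s.
First burn Δv₁ = |v_p − v₁| = 2.226 km/s.
At r₂, v₂ = √(μ/r₂) = 2.4486 km/s.
Transfer-orbit speed at r₂: v_a = √[μ(2/r₂ − 1/a_t)] = 1.1802 km/s.
Second burn Δv₂ = |v₂ − v_a| = 1.268 km/s.
Δv = Δv₁ + Δv₂ = 2.226 + 1.268 = 3.494 km/s.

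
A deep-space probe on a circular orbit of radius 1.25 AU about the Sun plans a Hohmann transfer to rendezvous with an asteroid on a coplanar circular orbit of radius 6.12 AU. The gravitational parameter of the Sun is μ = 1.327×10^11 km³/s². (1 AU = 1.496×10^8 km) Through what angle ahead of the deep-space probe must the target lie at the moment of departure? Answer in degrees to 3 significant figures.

φ = 95.9°

In km: r₁ = 1.25 × 1.496×10^8 = 1.870×10^8 km; r₂ = 6.12 × 1.496×10^8 = 9.15552×10^8 km.
Semi-major axis of the transfer orbit: a_t = (1.870×10^8 + 9.15552×10^8)/2 = 5.51276×10^8 km.
The half-period of the transfer ellipse is t = π√(a_t³/μ) = 1.116267×10^8 s.
Target angular speed ω₂ = √(μ/r₂³) = 1.314955×10^-8 rad/s.
Angle swept by the target during transfer: ω₂·t = 1.4678 rad = 84.10°.
The deep-space probe traverses 180° on the transfer ellipse, so the target must lead by 180° − 84.10° = 95.9°.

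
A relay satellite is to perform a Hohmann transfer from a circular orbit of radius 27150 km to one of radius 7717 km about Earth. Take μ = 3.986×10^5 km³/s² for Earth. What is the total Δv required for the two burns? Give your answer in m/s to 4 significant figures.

Semi-major axis of the transfer orbit: a_t = (27150 + 7717)/2 = 17433.5 km.
Circular speed at r₁: v₁ = √(μ/r₁) = √(3.986×10^5/27150) = 3.8316 km/s.
On the transfer ellipse at r₁, vis-viva gives v_a = √[μ(2/r₁ − 1/a_t)] = 2.5493 km/s.
First burn Δv₁ = |v_a − v₁| = 1.282 km/s.
Circular speed at r₂: v₂ = √(μ/r₂) = 7.187 km/s.
Transfer-orbit speed at r₂: v_p = √[μ(2/r₂ − 1/a_t)] = 8.969 km/s.
Second burn Δv₂ = |v₂ − v_p| = 1.782 km/s.
Total Δv = Δv₁ + Δv₂ = 3.064 km/s.

Δv = 3064 m/s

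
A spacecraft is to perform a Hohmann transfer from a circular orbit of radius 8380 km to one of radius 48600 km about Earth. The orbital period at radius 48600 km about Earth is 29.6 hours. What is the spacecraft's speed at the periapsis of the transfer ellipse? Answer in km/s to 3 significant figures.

From Kepler's third law T² = 4π²r³/μ at r = 48600 km, T = 29.6 hours = 29.6 × 3600 s = 1.0656×10^5 s: μ = 4π²r³/T² = 3.99099×10^5 km³/s².
Semi-major axis of the transfer orbit: a_t = (8380 + 48600)/2 = 28490 km.
The periapsis of the transfer ellipse is at r = 8380 km.
Applying v² = μ(2/r − 1/a_t): v = 9.013 km/s.

v = 9.01 km/s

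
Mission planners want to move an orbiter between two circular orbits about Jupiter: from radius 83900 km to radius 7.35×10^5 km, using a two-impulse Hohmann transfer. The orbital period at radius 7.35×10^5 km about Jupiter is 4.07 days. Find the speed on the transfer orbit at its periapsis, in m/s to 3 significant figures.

From Kepler's third law T² = 4π²r³/μ at r = 7.35×10^5 km, T = 4.07 days = 4.07 × 86400 s = 3.51648×10^5 s: μ = 4π²r³/T² = 1.26767×10^8 km³/s².
Transfer-ellipse semi-major axis a_t = (r₁ + r₂)/2 = (83900 + 7.350×10^5)/2 = 4.0945×10^5 km.
The periapsis of the transfer ellipse is at r = 83900 km.
Vis-viva: v = √[μ(2/r − 1/a_t)] = √[1.26767×10^8 × (2/83900 − 1/4.0945×10^5)] = 52.08 km/s.

v = 52100 m/s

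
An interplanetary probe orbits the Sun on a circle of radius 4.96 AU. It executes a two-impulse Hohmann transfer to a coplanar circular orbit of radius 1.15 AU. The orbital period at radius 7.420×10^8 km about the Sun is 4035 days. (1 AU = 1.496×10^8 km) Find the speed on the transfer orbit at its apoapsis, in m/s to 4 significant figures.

From Kepler's third law T² = 4π²r³/μ at r = 7.420×10^8 km, T = 4035 days = 4035 × 86400 s = 3.48624×10^8 s: μ = 4π²r³/T² = 1.32696×10^11 km³/s².
In km: r₁ = 4.96 × 1.496×10^8 = 7.42016×10^8 km; r₂ = 1.15 × 1.496×10^8 = 1.7204×10^8 km.
Semi-major axis of the transfer orbit: a_t = (7.42016×10^8 + 1.7204×10^8)/2 = 4.57028×10^8 km.
At apoapsis, r = 7.42016×10^8 km.
From the vis-viva equation, v = √[μ(2/r − 1/a_t)] = 8.205 km/s.

v = 8205 m/s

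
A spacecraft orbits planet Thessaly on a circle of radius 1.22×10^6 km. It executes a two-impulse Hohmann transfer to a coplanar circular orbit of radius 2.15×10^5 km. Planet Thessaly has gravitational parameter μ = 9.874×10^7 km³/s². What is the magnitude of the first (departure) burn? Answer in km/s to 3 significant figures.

Transfer-ellipse semi-major axis a_t = (r₁ + r₂)/2 = (1.220×10^6 + 2.150×10^5)/2 = 7.175×10^5 km.
Circular speed at r = 1.220×10^6 km: v_c = √(μ/r) = 8.9964 km/s.
Transfer-orbit speed at the same r (vis-viva, a = a_t): v_t = √[μ(2/r − 1/a_t)] = 4.9246 km/s.
Δv₁ = |v_t − v_c| = |4.9246 − 8.9964| = 4.072 km/s.

Δv₁ = 4.07 km/s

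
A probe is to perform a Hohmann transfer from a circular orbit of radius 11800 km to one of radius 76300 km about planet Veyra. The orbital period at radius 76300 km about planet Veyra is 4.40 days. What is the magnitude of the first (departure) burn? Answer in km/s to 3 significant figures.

Δv₁ = 1.01 km/s

From Kepler's third law T² = 4π²r³/μ at r = 76300 km, T = 4.40 days = 4.40 × 86400 s = 3.8016×10^5 s: μ = 4π²r³/T² = 1.21339×10^5 km³/s².
The Hohmann ellipse has a_t = (r₁ + r₂)/2 = 44050 km.
On the circular orbit at r = 11800 km, v_c = √(μ/r) = 3.2067 km/s.
Transfer-orbit speed at the same r (vis-viva, a = a_t): v_t = √[μ(2/r − 1/a_t)] = 4.2204 km/s.
Δv₁ = |v_t − v_c| = |4.2204 − 3.2067| = 1.014 km/s.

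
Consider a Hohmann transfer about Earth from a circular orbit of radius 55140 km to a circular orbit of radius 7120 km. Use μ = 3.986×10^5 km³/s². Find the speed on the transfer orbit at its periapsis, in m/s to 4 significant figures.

v = 9958 m/s

Semi-major axis of the transfer orbit: a_t = (55140 + 7120)/2 = 31130 km.
The periapsis of the transfer ellipse is at r = 7120 km.
Vis-viva: v = √[μ(2/r − 1/a_t)] = √[3.986×10^5 × (2/7120 − 1/31130)] = 9.958 km/s.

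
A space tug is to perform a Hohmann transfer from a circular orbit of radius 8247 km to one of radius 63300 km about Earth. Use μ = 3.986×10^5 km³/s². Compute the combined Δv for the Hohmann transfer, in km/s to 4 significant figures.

Δv = 3.600 km/s

The Hohmann ellipse has a_t = (r₁ + r₂)/2 = 35773.5 km.
Circular speed at r₁: v₁ = √(μ/r₁) = √(3.986×10^5/8247) = 6.9522 km/s.
Transfer-orbit speed at r₁ (vis-viva equation): v_p = √[μ(2/r₁ − 1/a_t)] = 9.2479 km/s.
First burn Δv₁ = |v_p − v₁| = 2.2957 km/s.
At r₂, v₂ = √(μ/r₂) = 2.5094 km/s.
Transfer-orbit speed at r₂: v_a = √[μ(2/r₂ − 1/a_t)] = 1.2049 km/s.
Second burn Δv₂ = |v₂ − v_a| = 1.3045 km/s.
Total Δv = Δv₁ + Δv₂ = 3.600 km/s.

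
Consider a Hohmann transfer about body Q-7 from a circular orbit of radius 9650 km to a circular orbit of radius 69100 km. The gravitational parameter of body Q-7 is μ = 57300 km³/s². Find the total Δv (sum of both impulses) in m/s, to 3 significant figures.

Semi-major axis of the transfer orbit: a_t = (9650 + 69100)/2 = 39375 km.
At r₁ the circular-orbit speed is v₁ = √(μ/r₁) = 2.4368 km/s.
On the transfer ellipse at r₁, vis-viva equation gives v_p = √[μ(2/r₁ − 1/a_t)] = 3.2281 km/s.
First burn Δv₁ = |v_p − v₁| = 0.7913 km/s.
Circular speed at r₂: v₂ = √(μ/r₂) = 0.9106 km/s.
Transfer-orbit speed at r₂: v_a = √[μ(2/r₂ − 1/a_t)] = 0.4508 km/s.
Second burn Δv₂ = |v₂ − v_a| = 0.4598 km/s.
Δv = Δv₁ + Δv₂ = 0.7913 + 0.4598 = 1.251 km/s.

Δv = 1250 m/s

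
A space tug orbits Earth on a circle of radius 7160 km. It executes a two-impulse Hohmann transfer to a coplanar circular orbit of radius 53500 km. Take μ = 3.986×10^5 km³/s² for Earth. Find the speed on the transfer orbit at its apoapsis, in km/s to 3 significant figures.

Semi-major axis of the transfer orbit: a_t = (7160 + 53500)/2 = 30330 km.
At apoapsis, r = 53500 km.
Applying v² = μ(2/r − 1/a_t): v = 1.326 km/s.

v = 1.33 km/s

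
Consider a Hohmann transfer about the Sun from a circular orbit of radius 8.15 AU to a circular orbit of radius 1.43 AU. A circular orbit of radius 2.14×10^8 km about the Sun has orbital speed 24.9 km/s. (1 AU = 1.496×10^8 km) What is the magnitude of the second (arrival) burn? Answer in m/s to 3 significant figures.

Δv₂ = 7580 m/s

From the circular-orbit relation v² = μ/r at r = 2.14×10^8 km: μ = v²r = (24.9)² × 2.14×10^8 = 1.32682×10^11 km³/s².
In km: r₁ = 8.15 × 1.496×10^8 = 1.21924×10^9 km; r₂ = 1.43 × 1.496×10^8 = 2.13928×10^8 km.
The Hohmann ellipse has a_t = (r₁ + r₂)/2 = 7.16584×10^8 km.
Circular speed at r = 2.13928×10^8 km: v_c = √(μ/r) = 24.904 km/s.
Vis-viva on the transfer ellipse at r = 2.13928×10^8 km gives v_t = √[μ(2/r − 1/a_t)] = 32.485 km/s.
Δv₂ = |v_t − v_c| = |32.485 − 24.904| = 7.581 km/s.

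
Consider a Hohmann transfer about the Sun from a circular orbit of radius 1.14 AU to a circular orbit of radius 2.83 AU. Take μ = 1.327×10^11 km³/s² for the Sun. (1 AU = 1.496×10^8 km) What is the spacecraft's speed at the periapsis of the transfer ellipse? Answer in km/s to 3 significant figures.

v = 33.3 km/s

In km: r₁ = 1.14 × 1.496×10^8 = 1.70544×10^8 km; r₂ = 2.83 × 1.496×10^8 = 4.23368×10^8 km.
Transfer-ellipse semi-major axis a_t = (r₁ + r₂)/2 = (1.70544×10^8 + 4.23368×10^8)/2 = 2.96956×10^8 km.
The periapsis of the transfer ellipse is at r = 1.70544×10^8 km.
Applying v² = μ(2/r − 1/a_t): v = 33.31 km/s.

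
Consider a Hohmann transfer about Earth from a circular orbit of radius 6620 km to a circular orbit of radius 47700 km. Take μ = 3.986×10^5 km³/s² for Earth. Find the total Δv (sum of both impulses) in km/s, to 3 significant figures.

Semi-major axis of the transfer orbit: a_t = (6620 + 47700)/2 = 27160 km.
At r₁ the circular-orbit speed is v₁ = √(μ/r₁) = 7.75961 km/s.
Transfer-orbit speed at r₁ (vis-viva equation): v_p = √[μ(2/r₁ − 1/a_t)] = 10.2833 km/s.
First burn Δv₁ = |v_p − v₁| = 2.5237 km/s.
Circular speed at r₂: v₂ = √(μ/r₂) = 2.89074 km/s.
Transfer-orbit speed at r₂: v_a = √[μ(2/r₂ − 1/a_t)] = 1.42716 km/s.
Second burn Δv₂ = |v₂ − v_a| = 1.4636 km/s.
Δv = Δv₁ + Δv₂ = 2.5237 + 1.4636 = 3.987 km/s.

Δv = 3.99 km/s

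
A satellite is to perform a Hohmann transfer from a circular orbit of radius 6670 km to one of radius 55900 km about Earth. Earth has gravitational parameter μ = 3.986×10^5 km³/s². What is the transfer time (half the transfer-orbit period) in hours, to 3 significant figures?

t = 7.65 hours

The Hohmann ellipse has a_t = (r₁ + r₂)/2 = 31285 km.
Half the transfer-orbit period gives t = π√(a_t³/μ) = 27540 s.
Converting: 27540 s ÷ 3600 s/hour = 7.65 hours.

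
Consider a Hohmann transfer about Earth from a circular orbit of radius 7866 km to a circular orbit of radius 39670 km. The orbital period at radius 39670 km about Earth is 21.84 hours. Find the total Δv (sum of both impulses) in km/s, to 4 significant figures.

From Kepler's third law T² = 4π²r³/μ at r = 39670 km, T = 21.84 hours = 21.84 × 3600 s = 78624 s: μ = 4π²r³/T² = 3.98691×10^5 km³/s².
The Hohmann ellipse has a_t = (r₁ + r₂)/2 = 23768 km.
Circular speed at r₁: v₁ = √(μ/r₁) = √(3.98691×10^5/7866) = 7.11936 km/s.
Transfer-orbit speed at r₁ (vis-viva): v_p = √[μ(2/r₁ − 1/a_t)] = 9.19763 km/s.
First burn Δv₁ = |v_p − v₁| = 2.0783 km/s.
Circular speed at r₂: v₂ = √(μ/r₂) = 3.1702 km/s.
Transfer-orbit speed at r₂: v_a = √[μ(2/r₂ − 1/a_t)] = 1.8238 km/s.
Second burn Δv₂ = |v₂ − v_a| = 1.3464 km/s.
Δv = Δv₁ + Δv₂ = 2.0783 + 1.3464 = 3.425 km/s.

Δv = 3.425 km/s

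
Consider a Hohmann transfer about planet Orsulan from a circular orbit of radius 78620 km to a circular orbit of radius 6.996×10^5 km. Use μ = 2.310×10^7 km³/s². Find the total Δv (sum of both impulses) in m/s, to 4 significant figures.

Δv = 9006 m/s

Semi-major axis of the transfer orbit: a_t = (78620 + 6.996×10^5)/2 = 3.8911×10^5 km.
At r₁ the circular-orbit speed is v₁ = √(μ/r₁) = 17.141 km/s.
On the transfer ellipse at r₁, vis-viva equation gives v_p = √[μ(2/r₁ − 1/a_t)] = 22.984 km/s.
First burn Δv₁ = |v_p − v₁| = 5.843 km/s.
At r₂, v₂ = √(μ/r₂) = 5.746 km/s.
Transfer-orbit speed at r₂: v_a = √[μ(2/r₂ − 1/a_t)] = 2.583 km/s.
Second burn Δv₂ = |v₂ − v_a| = 3.163 km/s.
Total Δv = Δv₁ + Δv₂ = 9.006 km/s.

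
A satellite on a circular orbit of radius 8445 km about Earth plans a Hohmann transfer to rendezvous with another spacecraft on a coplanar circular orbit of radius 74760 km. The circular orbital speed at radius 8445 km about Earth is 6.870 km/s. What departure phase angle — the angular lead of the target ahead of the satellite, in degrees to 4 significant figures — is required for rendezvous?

φ = 105.3°

From the circular-orbit relation v² = μ/r at r = 8445 km: μ = v²r = (6.870)² × 8445 = 3.98578×10^5 km³/s².
The Hohmann ellipse has a_t = (r₁ + r₂)/2 = 41602.5 km.
The half-period of the transfer ellipse is t = π√(a_t³/μ) = 42225 s.
Target angular speed ω₂ = √(μ/r₂³) = 3.0885×10^-5 rad/s.
Angle swept by the target during transfer: ω₂·t = 1.3041 rad = 74.72°.
The satellite traverses 180° on the transfer ellipse, so the target must lead by 180° − 74.72° = 105.3°.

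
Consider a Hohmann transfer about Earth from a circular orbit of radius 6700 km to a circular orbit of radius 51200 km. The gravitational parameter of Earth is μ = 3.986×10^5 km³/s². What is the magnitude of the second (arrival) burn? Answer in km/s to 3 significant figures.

Δv₂ = 1.45 km/s

Semi-major axis of the transfer orbit: a_t = (6700 + 51200)/2 = 28950 km.
On the circular orbit at r = 51200 km, v_c = √(μ/r) = 2.790 km/s.
Transfer-orbit speed at the same r (vis-viva, a = a_t): v_t = √[μ(2/r − 1/a_t)] = 1.342 km/s.
Δv₂ = |v_t − v_c| = |1.342 − 2.790| = 1.448 km/s.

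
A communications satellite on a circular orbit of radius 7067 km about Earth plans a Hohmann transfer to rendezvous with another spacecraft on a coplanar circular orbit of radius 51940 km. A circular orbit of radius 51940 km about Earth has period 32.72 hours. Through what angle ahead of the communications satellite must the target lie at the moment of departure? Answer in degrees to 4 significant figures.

φ = 102.9°

From Kepler's third law T² = 4π²r³/μ at r = 51940 km, T = 32.72 hours = 32.72 × 3600 s = 1.17792×10^5 s: μ = 4π²r³/T² = 3.98689×10^5 km³/s².
Semi-major axis of the transfer orbit: a_t = (7067 + 51940)/2 = 29503.5 km.
The half-period of the transfer ellipse is t = π√(a_t³/μ) = 25210 s.
The target's mean motion on its circular orbit is ω₂ = √(μ/r₂³) = 5.334×10^-5 rad/s.
Angle swept by the target during transfer: ω₂·t = 1.345 rad = 77.06°.
Arrival is 180° from departure on the ellipse, so φ = 180° − 77.06° = 102.9°.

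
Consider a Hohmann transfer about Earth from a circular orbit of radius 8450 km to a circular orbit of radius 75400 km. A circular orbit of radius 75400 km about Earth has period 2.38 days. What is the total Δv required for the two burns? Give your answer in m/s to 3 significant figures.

From Kepler's third law T² = 4π²r³/μ at r = 75400 km, T = 2.38 days = 2.38 × 86400 s = 2.05632×10^5 s: μ = 4π²r³/T² = 4.00214×10^5 km³/s².
Transfer-ellipse semi-major axis a_t = (r₁ + r₂)/2 = (8450 + 75400)/2 = 41925 km.
At r₁ the circular-orbit speed is v₁ = √(μ/r₁) = 6.882 km/s.
On the transfer ellipse at r₁, vis-viva equation gives v_p = √[μ(2/r₁ − 1/a_t)] = 9.229 km/s.
First burn Δv₁ = |v_p − v₁| = 2.347 km/s.
At r₂, v₂ = √(μ/r₂) = 2.304 km/s.
Transfer-orbit speed at r₂: v_a = √[μ(2/r₂ − 1/a_t)] = 1.034 km/s.
Second burn Δv₂ = |v₂ − v_a| = 1.270 km/s.
Δv = Δv₁ + Δv₂ = 2.347 + 1.270 = 3.617 km/s.

Δv = 3620 m/s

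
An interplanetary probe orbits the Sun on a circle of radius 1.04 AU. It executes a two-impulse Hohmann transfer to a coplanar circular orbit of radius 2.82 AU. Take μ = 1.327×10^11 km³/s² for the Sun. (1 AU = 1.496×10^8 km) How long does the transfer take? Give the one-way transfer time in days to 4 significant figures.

t = 489.7 days

In km: r₁ = 1.04 × 1.496×10^8 = 1.55584×10^8 km; r₂ = 2.82 × 1.496×10^8 = 4.21872×10^8 km.
Semi-major axis of the transfer orbit: a_t = (1.55584×10^8 + 4.21872×10^8)/2 = 2.88728×10^8 km.
Transfer time t = π√(a_t³/μ) = π√((2.88728×10^8)³ / 1.327×10^11) = 4.231×10^7 s.
Converting: 4.231×10^7 s ÷ 86400 s/day = 489.7 days.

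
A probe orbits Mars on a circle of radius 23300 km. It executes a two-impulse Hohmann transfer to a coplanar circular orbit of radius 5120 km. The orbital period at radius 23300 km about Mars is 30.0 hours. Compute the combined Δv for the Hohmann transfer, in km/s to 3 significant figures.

From Kepler's third law T² = 4π²r³/μ at r = 23300 km, T = 30.0 hours = 30.0 × 3600 s = 1.080×10^5 s: μ = 4π²r³/T² = 42813.4 km³/s².
The Hohmann ellipse has a_t = (r₁ + r₂)/2 = 14210 km.
At r₁ the circular-orbit speed is v₁ = √(μ/r₁) = 1.35554 km/s.
On the transfer ellipse at r₁, vis-viva gives v_a = √[μ(2/r₁ − 1/a_t)] = 0.813673 km/s.
First burn Δv₁ = |v_a − v₁| = 0.5419 km/s.
At r₂, v₂ = √(μ/r₂) = 2.8917 km/s.
Transfer-orbit speed at r₂: v_p = √[μ(2/r₂ − 1/a_t)] = 3.7028 km/s.
Second burn Δv₂ = |v₂ − v_p| = 0.8111 km/s.
Δv = Δv₁ + Δv₂ = 0.5419 + 0.8111 = 1.353 km/s.

Δv = 1.35 km/s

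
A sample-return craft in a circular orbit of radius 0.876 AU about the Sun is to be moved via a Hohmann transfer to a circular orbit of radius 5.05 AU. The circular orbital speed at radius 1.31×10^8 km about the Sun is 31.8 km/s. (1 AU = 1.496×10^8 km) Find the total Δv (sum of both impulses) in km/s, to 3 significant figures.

Δv = 15.8 km/s

From the circular-orbit relation v² = μ/r at r = 1.31×10^8 km: μ = v²r = (31.8)² × 1.31×10^8 = 1.32472×10^11 km³/s².
In km: r₁ = 0.876 × 1.496×10^8 = 1.310496×10^8 km; r₂ = 5.05 × 1.496×10^8 = 7.5548×10^8 km.
The Hohmann ellipse has a_t = (r₁ + r₂)/2 = 4.432648×10^8 km.
Circular speed at r₁: v₁ = √(μ/r₁) = √(1.32472×10^11/1.310496×10^8) = 31.7940 km/s.
On the transfer ellipse at r₁, v² = μ(2/r − 1/a) gives v_p = √[μ(2/r₁ − 1/a_t)] = 41.5073 km/s.
First burn Δv₁ = |v_p − v₁| = 9.7133 km/s.
At r₂, v₂ = √(μ/r₂) = 13.2419 km/s.
Transfer-orbit speed at r₂: v_a = √[μ(2/r₂ − 1/a_t)] = 7.20008 km/s.
Second burn Δv₂ = |v₂ − v_a| = 6.0418 km/s.
Total Δv = Δv₁ + Δv₂ = 15.76 km/s.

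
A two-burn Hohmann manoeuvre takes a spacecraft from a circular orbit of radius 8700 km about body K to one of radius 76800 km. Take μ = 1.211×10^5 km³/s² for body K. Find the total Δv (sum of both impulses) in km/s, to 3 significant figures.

Δv = 1.96 km/s

Semi-major axis of the transfer orbit: a_t = (8700 + 76800)/2 = 42750 km.
Circular speed at r₁: v₁ = √(μ/r₁) = √(1.211×10^5/8700) = 3.731 km/s.
On the transfer ellipse at r₁, v² = μ(2/r − 1/a) gives v_p = √[μ(2/r₁ − 1/a_t)] = 5.001 km/s.
First burn Δv₁ = |v_p − v₁| = 1.270 km/s.
At r₂, v₂ = √(μ/r₂) = 1.2557 km/s.
Transfer-orbit speed at r₂: v_a = √[μ(2/r₂ − 1/a_t)] = 0.56648 km/s.
Second burn Δv₂ = |v₂ − v_a| = 0.6892 km/s.
Δv = Δv₁ + Δv₂ = 1.270 + 0.6892 = 1.959 km/s.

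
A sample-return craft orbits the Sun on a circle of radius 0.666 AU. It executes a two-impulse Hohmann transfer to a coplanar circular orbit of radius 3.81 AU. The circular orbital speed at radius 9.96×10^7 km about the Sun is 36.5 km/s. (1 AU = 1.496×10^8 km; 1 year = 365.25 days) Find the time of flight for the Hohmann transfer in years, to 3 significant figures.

From the circular-orbit relation v² = μ/r at r = 9.96×10^7 km: μ = v²r = (36.5)² × 9.96×10^7 = 1.32692×10^11 km³/s².
In km: r₁ = 0.666 × 1.496×10^8 = 9.96336×10^7 km; r₂ = 3.81 × 1.496×10^8 = 5.69976×10^8 km.
Semi-major axis of the transfer orbit: a_t = (9.96336×10^7 + 5.69976×10^8)/2 = 3.348048×10^8 km.
Transfer time t = π√(a_t³/μ) = π√((3.348048×10^8)³ / 1.32692×10^11) = 5.283×10^7 s.
Converting: 5.283×10^7 s ÷ 3.15576×10^7 s/year (365.25 × 86400) = 1.67 years.

t = 1.67 years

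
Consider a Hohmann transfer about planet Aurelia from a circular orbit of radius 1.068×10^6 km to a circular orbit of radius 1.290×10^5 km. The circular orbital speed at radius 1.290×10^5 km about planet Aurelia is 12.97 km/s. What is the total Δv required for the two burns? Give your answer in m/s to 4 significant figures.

Δv = 6771 m/s

From the circular-orbit relation v² = μ/r at r = 1.290×10^5 km: μ = v²r = (12.97)² × 1.290×10^5 = 2.17005×10^7 km³/s².
Transfer-ellipse semi-major axis a_t = (r₁ + r₂)/2 = (1.068×10^6 + 1.290×10^5)/2 = 5.985×10^5 km.
Circular speed at r₁: v₁ = √(μ/r₁) = √(2.17005×10^7/1.068×10^6) = 4.508 km/s.
Transfer-orbit speed at r₁ (v² = μ(2/r − 1/a)): v_a = √[μ(2/r₁ − 1/a_t)] = 2.093 km/s.
First burn Δv₁ = |v_a − v₁| = 2.415 km/s.
Circular speed at r₂: v₂ = √(μ/r₂) = 12.970 km/s.
Transfer-orbit speed at r₂: v_p = √[μ(2/r₂ − 1/a_t)] = 17.326 km/s.
Second burn Δv₂ = |v₂ − v_p| = 4.356 km/s.
Δv = Δv₁ + Δv₂ = 2.415 + 4.356 = 6.771 km/s.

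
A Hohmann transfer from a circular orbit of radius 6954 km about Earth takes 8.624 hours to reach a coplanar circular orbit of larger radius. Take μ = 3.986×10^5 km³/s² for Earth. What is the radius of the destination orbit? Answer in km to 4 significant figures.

r₂ = 60830 km

Transfer time t = 8.624 hours = 31046.4 s, and t = π√(a_t³/μ).
So a_t = (μ t²/π²)^(1/3) = (3.986×10^5 × (31046.4)² / π²)^(1/3) = 33891 km.
Since a_t = (r₁ + r₂)/2, r₂ = 2a_t − r₁ = 2×33891 − 6954 = 60828 km.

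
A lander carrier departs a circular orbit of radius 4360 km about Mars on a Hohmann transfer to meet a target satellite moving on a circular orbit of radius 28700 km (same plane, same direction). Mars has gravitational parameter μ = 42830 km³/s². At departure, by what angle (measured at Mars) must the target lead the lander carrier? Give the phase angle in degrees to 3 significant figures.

φ = 101°

Transfer-ellipse semi-major axis a_t = (r₁ + r₂)/2 = (4360 + 28700)/2 = 16530 km.
Transfer time t = π√(a_t³/μ) = 32262 s.
The target's mean motion on its circular orbit is ω₂ = √(μ/r₂³) = 4.2565×10^-5 rad/s.
Angle swept by the target during transfer: ω₂·t = 1.3732 rad = 78.68°.
Arrival is 180° from departure on the ellipse, so φ = 180° − 78.68° = 101°.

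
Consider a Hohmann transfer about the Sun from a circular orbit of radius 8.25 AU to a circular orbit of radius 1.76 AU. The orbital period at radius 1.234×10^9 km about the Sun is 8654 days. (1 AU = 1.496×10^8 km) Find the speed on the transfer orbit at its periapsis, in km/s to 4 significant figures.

From Kepler's third law T² = 4π²r³/μ at r = 1.234×10^9 km, T = 8654 days = 8654 × 86400 s = 7.477056×10^8 s: μ = 4π²r³/T² = 1.32692×10^11 km³/s².
In km: r₁ = 8.25 × 1.496×10^8 = 1.2342×10^9 km; r₂ = 1.76 × 1.496×10^8 = 2.63296×10^8 km.
Semi-major axis of the transfer orbit: a_t = (1.2342×10^9 + 2.63296×10^8)/2 = 7.48748×10^8 km.
The periapsis of the transfer ellipse is at r = 2.63296×10^8 km.
Vis-viva: v = √[μ(2/r − 1/a_t)] = √[1.32692×10^11 × (2/2.63296×10^8 − 1/7.48748×10^8)] = 28.82 km/s.

v = 28.82 km/s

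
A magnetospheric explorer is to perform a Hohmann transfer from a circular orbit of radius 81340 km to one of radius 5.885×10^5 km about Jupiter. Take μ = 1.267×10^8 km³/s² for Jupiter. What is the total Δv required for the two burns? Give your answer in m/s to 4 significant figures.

Δv = 20290 m/s

Transfer-ellipse semi-major axis a_t = (r₁ + r₂)/2 = (81340 + 5.885×10^5)/2 = 3.3492×10^5 km.
Circular speed at r₁: v₁ = √(μ/r₁) = √(1.267×10^8/81340) = 39.47 km/s.
Transfer-orbit speed at r₁ (v² = μ(2/r − 1/a)): v_p = √[μ(2/r₁ − 1/a_t)] = 52.32 km/s.
First burn Δv₁ = |v_p − v₁| = 12.85 km/s.
Circular speed at r₂: v₂ = √(μ/r₂) = 14.673 km/s.
Transfer-orbit speed at r₂: v_a = √[μ(2/r₂ − 1/a_t)] = 7.2310 km/s.
Second burn Δv₂ = |v₂ − v_a| = 7.442 km/s.
Δv = Δv₁ + Δv₂ = 12.85 + 7.442 = 20.29 km/s.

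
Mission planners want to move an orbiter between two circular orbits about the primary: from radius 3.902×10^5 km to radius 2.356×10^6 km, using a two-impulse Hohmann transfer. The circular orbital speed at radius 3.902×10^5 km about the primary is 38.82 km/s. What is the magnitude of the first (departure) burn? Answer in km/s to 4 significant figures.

Δv₁ = 12.03 km/s

From the circular-orbit relation v² = μ/r at r = 3.902×10^5 km: μ = v²r = (38.82)² × 3.902×10^5 = 5.88028×10^8 km³/s².
Semi-major axis of the transfer orbit: a_t = (3.902×10^5 + 2.356×10^6)/2 = 1.3731×10^6 km.
Circular speed at r = 3.902×10^5 km: v_c = √(μ/r) = 38.82 km/s.
Vis-viva on the transfer ellipse at r = 3.902×10^5 km gives v_t = √[μ(2/r − 1/a_t)] = 50.85 km/s.
Δv₁ = |v_t − v_c| = |50.85 − 38.82| = 12.03 km/s.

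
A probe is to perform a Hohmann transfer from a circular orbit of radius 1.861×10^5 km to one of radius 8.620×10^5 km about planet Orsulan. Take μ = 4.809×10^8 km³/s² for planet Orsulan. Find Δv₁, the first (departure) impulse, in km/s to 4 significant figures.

Transfer-ellipse semi-major axis a_t = (r₁ + r₂)/2 = (1.861×10^5 + 8.620×10^5)/2 = 5.2405×10^5 km.
On the circular orbit at r = 1.861×10^5 km, v_c = √(μ/r) = 50.834 km/s.
Vis-viva on the transfer ellipse at r = 1.861×10^5 km gives v_t = √[μ(2/r − 1/a_t)] = 65.196 km/s.
Δv₁ = |v_t − v_c| = |65.196 − 50.834| = 14.36 km/s.

Δv₁ = 14.36 km/s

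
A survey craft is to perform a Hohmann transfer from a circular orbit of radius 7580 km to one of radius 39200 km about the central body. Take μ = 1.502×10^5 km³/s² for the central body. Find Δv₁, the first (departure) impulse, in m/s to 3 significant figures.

Δv₁ = 1310 m/s

Semi-major axis of the transfer orbit: a_t = (7580 + 39200)/2 = 23390 km.
On the circular orbit at r = 7580 km, v_c = √(μ/r) = 4.4514 km/s.
Vis-viva on the transfer ellipse at r = 7580 km gives v_t = √[μ(2/r − 1/a_t)] = 5.7627 km/s.
Δv₁ = |v_t − v_c| = |5.7627 − 4.4514| = 1.311 km/s.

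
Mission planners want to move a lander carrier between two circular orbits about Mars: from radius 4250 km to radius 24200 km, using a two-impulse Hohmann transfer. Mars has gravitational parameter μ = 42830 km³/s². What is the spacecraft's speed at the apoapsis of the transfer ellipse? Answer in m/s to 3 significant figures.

Semi-major axis of the transfer orbit: a_t = (4250 + 24200)/2 = 14225 km.
The apoapsis of the transfer ellipse is at r = 24200 km.
Vis-viva: v = √[μ(2/r − 1/a_t)] = √[42830 × (2/24200 − 1/14225)] = 0.7272 km/s.

v = 727 m/s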